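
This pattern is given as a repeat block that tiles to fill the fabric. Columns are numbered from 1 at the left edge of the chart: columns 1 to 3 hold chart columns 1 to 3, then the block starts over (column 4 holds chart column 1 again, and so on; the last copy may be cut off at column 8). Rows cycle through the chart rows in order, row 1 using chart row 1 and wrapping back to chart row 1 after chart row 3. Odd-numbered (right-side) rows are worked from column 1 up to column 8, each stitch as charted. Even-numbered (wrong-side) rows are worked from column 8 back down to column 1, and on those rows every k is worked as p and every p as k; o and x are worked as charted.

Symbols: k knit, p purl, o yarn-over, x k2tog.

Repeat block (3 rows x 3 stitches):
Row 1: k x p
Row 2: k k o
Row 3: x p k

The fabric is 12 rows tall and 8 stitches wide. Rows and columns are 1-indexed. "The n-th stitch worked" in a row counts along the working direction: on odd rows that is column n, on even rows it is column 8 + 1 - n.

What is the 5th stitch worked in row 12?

== STITCH ==
x

Derivation:
Row 12: (12-1) mod 3 = 2, so use chart row 3. Even row -> WS.
Chart row 3 tiled across columns 1-8: x p k x p k x p
Wrong side: read the tiled row from column 8 down to 1 and exchange k with p (leave o, x).
Row 12 as worked: k x p k x p k x
Stitch 5 in working order -> x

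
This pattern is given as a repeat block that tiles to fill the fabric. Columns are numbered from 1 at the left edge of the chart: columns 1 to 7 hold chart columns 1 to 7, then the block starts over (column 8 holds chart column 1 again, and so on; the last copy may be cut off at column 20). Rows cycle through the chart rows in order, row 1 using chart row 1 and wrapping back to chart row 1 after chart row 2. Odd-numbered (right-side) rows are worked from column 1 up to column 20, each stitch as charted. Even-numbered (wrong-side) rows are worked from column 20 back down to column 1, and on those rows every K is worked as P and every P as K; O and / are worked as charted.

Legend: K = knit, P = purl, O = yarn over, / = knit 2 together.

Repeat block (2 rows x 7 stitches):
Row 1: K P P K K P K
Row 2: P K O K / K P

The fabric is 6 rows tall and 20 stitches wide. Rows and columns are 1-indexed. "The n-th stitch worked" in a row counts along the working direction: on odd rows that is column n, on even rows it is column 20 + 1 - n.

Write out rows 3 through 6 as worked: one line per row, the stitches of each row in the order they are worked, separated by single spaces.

Rows as worked:
K P P K K P K K P P K K P K K P P K K P
P / P O P K K P / P O P K K P / P O P K
K P P K K P K K P P K K P K K P P K K P
P / P O P K K P / P O P K K P / P O P K

Derivation:
Row 3: chart row 1, RS - tile across columns 1-20 and work as-is.
Row 4: chart row 2, WS - tiled (columns 1-20): P K O K / K P P K O K / K P P K O K / K; work from column 20 back to 1 with K<->P swapped.
Row 5: chart row 1, RS - tile across columns 1-20 and work as-is.
Row 6: chart row 2, WS - tiled (columns 1-20): P K O K / K P P K O K / K P P K O K / K; work from column 20 back to 1 with K<->P swapped.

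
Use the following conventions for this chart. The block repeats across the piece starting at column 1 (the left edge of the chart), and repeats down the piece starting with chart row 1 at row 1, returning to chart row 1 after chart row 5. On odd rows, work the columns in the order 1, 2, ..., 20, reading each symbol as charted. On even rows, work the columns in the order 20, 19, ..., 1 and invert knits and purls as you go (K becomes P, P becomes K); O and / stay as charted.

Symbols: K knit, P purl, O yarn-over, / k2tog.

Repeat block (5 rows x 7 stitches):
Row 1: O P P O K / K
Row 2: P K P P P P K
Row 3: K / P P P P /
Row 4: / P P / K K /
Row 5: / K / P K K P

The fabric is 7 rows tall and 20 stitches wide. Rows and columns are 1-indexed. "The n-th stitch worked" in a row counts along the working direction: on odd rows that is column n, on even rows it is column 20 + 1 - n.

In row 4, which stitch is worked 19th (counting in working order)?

== STITCH ==
K

Derivation:
For row 4: chart row = ((4-1) mod 5) + 1 = 4; this is a WS (even) row.
Chart row 4 tiled across columns 1-20: / P P / K K / / P P / K K / / P P / K K
WS: work from column 20 back to column 1 (reverse the tiled row), swapping K<->P (O and / unchanged).
Row 4 as worked: P P / K K / / P P / K K / / P P / K K /
The 19th stitch worked is K.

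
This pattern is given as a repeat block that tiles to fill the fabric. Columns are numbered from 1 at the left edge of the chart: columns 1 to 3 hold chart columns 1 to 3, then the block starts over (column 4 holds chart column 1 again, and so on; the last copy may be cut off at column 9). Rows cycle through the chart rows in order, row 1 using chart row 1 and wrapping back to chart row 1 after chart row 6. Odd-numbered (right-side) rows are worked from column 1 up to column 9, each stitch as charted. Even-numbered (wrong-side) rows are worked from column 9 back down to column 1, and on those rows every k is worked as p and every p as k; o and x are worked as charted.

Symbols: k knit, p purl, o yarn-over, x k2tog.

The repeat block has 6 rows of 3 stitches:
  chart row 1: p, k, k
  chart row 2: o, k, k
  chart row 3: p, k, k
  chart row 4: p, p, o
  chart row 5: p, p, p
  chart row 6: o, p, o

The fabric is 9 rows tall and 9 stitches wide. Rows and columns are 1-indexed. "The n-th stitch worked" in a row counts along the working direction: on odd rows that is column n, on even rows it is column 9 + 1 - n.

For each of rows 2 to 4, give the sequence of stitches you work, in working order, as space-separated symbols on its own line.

Row 2: chart row 2, WS - tiled (columns 1-9): o k k o k k o k k; work from column 9 back to 1 with k<->p swapped.
Row 3: chart row 3, RS - tile across columns 1-9 and work as-is.
Row 4: chart row 4, WS - tiled (columns 1-9): p p o p p o p p o; work from column 9 back to 1 with k<->p swapped.

== ROWS AS WORKED ==
p p o p p o p p o
p k k p k k p k k
o k k o k k o k k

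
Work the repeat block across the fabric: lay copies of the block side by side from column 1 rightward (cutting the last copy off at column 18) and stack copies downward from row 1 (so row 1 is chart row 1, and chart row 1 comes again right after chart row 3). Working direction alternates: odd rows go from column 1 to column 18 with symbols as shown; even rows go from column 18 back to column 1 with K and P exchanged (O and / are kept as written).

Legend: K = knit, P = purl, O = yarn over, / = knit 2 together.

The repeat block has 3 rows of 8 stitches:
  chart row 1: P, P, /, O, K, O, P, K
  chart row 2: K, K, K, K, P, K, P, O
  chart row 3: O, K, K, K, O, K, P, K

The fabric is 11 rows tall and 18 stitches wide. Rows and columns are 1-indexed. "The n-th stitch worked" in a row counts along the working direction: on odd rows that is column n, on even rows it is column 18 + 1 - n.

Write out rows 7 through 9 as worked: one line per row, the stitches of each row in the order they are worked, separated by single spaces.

Row 7: chart row 1, RS - tile across columns 1-18 and work as-is.
Row 8: chart row 2, WS - tiled (columns 1-18): K K K K P K P O K K K K P K P O K K; work from column 18 back to 1 with K<->P swapped.
Row 9: chart row 3, RS - tile across columns 1-18 and work as-is.

== ROWS AS WORKED ==
P P / O K O P K P P / O K O P K P P
P P O K P K P P P P O K P K P P P P
O K K K O K P K O K K K O K P K O K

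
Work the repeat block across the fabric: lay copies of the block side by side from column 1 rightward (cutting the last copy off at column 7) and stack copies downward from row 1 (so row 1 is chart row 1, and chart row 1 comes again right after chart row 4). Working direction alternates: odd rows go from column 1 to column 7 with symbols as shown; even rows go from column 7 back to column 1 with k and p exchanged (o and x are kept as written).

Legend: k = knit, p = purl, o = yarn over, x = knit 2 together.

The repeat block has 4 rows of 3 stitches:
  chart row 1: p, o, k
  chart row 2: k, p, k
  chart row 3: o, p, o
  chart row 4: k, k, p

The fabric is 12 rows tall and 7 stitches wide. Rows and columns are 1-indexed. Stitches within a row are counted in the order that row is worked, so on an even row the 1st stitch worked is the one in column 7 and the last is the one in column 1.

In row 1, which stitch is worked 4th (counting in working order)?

Row 1 uses chart row ((1-1) mod 4)+1 = 1. Row 1 is odd, so RS.
Chart row 1 tiled across columns 1-7: p o k p o k p
RS row: no reversal, no swap; stitch n worked = column n.
Stitch 4 in working order -> p

Result:
p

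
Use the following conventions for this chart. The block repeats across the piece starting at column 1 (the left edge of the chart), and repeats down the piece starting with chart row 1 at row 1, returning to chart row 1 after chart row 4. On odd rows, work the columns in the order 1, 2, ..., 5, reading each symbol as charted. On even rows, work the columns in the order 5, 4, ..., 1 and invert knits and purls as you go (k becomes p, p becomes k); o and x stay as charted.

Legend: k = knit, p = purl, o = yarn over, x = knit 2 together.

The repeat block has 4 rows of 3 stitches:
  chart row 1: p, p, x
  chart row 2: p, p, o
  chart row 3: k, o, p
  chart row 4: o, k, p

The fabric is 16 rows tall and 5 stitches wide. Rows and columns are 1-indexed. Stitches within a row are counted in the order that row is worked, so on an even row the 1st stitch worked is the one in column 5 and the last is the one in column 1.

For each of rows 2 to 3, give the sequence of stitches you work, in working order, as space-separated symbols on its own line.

Rows as worked:
k k o k k
k o p k o

Derivation:
Row 2: chart row 2, WS - tiled (columns 1-5): p p o p p; work from column 5 back to 1 with k<->p swapped.
Row 3: chart row 3, RS - tile across columns 1-5 and work as-is.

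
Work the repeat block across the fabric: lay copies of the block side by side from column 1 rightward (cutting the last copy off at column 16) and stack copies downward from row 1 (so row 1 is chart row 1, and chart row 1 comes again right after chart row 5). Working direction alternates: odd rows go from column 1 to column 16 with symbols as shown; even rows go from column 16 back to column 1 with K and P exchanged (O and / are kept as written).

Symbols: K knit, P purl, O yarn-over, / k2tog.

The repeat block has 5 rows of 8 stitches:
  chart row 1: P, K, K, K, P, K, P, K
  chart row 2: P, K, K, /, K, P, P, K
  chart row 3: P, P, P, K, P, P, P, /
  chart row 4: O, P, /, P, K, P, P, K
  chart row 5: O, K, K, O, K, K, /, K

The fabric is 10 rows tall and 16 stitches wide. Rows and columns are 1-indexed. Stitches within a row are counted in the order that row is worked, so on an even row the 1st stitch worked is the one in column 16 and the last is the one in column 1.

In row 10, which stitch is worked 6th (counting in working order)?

Stitch:
P

Derivation:
For row 10: chart row = ((10-1) mod 5) + 1 = 5; this is a WS (even) row.
Chart row 5 tiled across columns 1-16: O K K O K K / K O K K O K K / K
WS row: flip the tiled sequence (start at column 16) and apply K<->P; O and / stay.
Row 10 as worked: P / P P O P P O P / P P O P P O
Stitch 6 in working order -> P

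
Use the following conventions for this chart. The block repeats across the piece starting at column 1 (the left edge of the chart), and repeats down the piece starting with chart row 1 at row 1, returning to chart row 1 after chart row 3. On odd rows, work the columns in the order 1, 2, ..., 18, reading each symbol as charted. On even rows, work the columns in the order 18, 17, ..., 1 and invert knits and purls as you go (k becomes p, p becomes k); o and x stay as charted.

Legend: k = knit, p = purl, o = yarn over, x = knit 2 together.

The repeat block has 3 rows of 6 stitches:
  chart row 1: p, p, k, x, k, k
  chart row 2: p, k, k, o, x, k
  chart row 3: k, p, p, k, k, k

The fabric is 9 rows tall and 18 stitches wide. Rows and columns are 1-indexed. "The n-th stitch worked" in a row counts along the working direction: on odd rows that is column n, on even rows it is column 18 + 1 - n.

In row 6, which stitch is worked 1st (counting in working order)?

Row 6: (6-1) mod 3 = 2, so use chart row 3. Even row -> WS.
Chart row 3 tiled across columns 1-18: k p p k k k k p p k k k k p p k k k
WS row: flip the tiled sequence (start at column 18) and apply k<->p; o and x stay.
Row 6 as worked: p p p k k p p p p k k p p p p k k p
Counting 1 along the worked row gives p.

Stitch:
p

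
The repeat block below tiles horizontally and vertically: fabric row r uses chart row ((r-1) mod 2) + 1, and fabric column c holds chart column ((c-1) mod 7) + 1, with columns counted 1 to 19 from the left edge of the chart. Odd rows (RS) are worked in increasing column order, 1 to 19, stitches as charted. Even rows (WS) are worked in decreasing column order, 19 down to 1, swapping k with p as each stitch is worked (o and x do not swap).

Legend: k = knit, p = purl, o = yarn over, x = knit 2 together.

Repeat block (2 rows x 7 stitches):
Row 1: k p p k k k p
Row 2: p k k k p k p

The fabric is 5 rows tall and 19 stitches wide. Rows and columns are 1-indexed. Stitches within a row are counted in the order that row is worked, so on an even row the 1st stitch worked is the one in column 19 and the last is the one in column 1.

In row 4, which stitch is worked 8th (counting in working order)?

For row 4: chart row = ((4-1) mod 2) + 1 = 2; this is a WS (even) row.
Chart row 2 tiled across columns 1-19: p k k k p k p p k k k p k p p k k k p
Wrong side: read the tiled row from column 19 down to 1 and exchange k with p (leave o, x).
Row 4 as worked: k p p p k k p k p p p k k p k p p p k
Stitch 8 in working order -> k

Result:
k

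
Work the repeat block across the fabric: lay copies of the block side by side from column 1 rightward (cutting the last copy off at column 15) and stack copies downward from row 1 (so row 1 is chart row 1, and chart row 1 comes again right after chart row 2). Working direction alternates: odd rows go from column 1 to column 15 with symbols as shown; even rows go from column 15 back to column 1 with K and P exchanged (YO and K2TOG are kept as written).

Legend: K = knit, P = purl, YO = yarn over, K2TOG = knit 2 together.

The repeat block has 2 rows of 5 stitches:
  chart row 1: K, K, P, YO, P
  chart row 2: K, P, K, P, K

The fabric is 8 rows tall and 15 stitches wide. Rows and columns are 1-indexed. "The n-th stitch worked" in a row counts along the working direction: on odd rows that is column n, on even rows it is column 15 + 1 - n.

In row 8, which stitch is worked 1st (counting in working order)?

Row 8 uses chart row ((8-1) mod 2)+1 = 2. Row 8 is even, so WS.
Chart row 2 tiled across columns 1-15: K P K P K K P K P K K P K P K
Wrong side: read the tiled row from column 15 down to 1 and exchange K with P (leave YO, K2TOG).
Row 8 as worked: P K P K P P K P K P P K P K P
Counting 1 along the worked row gives P.

Stitch:
P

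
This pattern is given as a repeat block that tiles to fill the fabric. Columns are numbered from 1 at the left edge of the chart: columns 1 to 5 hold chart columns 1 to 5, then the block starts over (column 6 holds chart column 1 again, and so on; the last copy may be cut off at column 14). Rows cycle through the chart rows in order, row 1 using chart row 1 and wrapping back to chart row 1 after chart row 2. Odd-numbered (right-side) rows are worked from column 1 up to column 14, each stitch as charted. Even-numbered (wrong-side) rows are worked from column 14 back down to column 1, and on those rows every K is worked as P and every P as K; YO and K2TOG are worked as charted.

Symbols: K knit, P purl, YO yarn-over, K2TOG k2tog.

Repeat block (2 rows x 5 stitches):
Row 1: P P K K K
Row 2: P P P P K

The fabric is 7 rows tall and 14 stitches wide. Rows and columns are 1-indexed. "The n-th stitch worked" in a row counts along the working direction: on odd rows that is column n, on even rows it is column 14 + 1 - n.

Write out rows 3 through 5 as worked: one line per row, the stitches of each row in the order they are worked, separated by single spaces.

Result:
P P K K K P P K K K P P K K
K K K K P K K K K P K K K K
P P K K K P P K K K P P K K

Derivation:
Row 3: chart row 1, RS - tile across columns 1-14 and work as-is.
Row 4: chart row 2, WS - tiled (columns 1-14): P P P P K P P P P K P P P P; work from column 14 back to 1 with K<->P swapped.
Row 5: chart row 1, RS - tile across columns 1-14 and work as-is.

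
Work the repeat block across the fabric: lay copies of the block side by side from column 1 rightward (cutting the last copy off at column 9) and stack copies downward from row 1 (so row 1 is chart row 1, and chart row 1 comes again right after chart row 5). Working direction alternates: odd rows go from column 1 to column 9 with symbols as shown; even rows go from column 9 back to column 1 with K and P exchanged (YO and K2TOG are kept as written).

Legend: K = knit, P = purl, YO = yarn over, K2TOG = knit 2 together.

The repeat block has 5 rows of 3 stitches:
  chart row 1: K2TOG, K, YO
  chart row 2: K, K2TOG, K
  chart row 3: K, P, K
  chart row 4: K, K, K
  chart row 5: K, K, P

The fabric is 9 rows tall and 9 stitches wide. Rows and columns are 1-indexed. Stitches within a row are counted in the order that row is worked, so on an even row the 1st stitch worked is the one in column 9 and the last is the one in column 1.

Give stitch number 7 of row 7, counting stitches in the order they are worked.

== STITCH ==
K

Derivation:
Row 7 uses chart row ((7-1) mod 5)+1 = 2. Row 7 is odd, so RS.
Chart row 2 tiled across columns 1-9: K K2TOG K K K2TOG K K K2TOG K
RS: work column 1 to column 9, symbols as charted — the tiled row is the row as worked.
Stitch 7 in working order -> K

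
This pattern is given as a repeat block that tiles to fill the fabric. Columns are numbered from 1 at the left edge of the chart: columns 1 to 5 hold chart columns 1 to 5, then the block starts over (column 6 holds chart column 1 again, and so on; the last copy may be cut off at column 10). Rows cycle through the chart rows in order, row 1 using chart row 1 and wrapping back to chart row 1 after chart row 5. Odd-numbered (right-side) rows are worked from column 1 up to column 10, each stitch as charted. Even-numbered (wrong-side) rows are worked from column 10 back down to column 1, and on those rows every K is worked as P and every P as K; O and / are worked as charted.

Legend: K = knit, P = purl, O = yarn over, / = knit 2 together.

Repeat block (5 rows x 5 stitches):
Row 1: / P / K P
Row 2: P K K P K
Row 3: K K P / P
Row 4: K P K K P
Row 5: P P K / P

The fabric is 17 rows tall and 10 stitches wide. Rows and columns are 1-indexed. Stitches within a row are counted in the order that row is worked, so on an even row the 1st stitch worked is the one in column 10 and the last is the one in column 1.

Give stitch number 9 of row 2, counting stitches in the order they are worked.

Stitch:
P

Derivation:
For row 2: chart row = ((2-1) mod 5) + 1 = 2; this is a WS (even) row.
Chart row 2 tiled across columns 1-10: P K K P K P K K P K
Wrong side: read the tiled row from column 10 down to 1 and exchange K with P (leave O, /).
Row 2 as worked: P K P P K P K P P K
The 9th stitch worked is P.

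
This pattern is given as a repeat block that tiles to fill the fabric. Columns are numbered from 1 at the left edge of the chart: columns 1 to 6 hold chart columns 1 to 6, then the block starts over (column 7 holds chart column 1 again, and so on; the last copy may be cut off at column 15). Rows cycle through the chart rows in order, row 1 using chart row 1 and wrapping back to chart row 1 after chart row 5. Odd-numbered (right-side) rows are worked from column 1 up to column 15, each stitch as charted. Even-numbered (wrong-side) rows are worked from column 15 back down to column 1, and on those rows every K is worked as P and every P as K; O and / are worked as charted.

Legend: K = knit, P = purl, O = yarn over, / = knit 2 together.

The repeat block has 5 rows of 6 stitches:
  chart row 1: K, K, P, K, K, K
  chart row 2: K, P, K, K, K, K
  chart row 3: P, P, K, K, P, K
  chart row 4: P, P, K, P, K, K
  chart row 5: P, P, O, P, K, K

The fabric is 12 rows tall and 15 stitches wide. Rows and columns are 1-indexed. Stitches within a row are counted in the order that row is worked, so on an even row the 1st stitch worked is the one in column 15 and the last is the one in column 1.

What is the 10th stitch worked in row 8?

For row 8: chart row = ((8-1) mod 5) + 1 = 3; this is a WS (even) row.
Chart row 3 tiled across columns 1-15: P P K K P K P P K K P K P P K
WS: work from column 15 back to column 1 (reverse the tiled row), swapping K<->P (O and / unchanged).
Row 8 as worked: P K K P K P P K K P K P P K K
Counting 10 along the worked row gives P.

Stitch:
P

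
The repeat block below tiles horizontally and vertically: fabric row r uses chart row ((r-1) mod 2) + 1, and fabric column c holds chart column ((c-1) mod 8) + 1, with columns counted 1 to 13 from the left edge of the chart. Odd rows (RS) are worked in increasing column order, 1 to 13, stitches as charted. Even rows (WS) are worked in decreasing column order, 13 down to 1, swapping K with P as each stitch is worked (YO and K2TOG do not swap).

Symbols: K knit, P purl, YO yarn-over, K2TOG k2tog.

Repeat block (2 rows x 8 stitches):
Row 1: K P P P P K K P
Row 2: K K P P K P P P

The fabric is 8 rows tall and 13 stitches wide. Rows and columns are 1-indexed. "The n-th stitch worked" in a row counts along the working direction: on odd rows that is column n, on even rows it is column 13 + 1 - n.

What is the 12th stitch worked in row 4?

Stitch:
P

Derivation:
Row 4 uses chart row ((4-1) mod 2)+1 = 2. Row 4 is even, so WS.
Chart row 2 tiled across columns 1-13: K K P P K P P P K K P P K
WS: work from column 13 back to column 1 (reverse the tiled row), swapping K<->P (YO and K2TOG unchanged).
Row 4 as worked: P K K P P K K K P K K P P
Stitch 12 in working order -> P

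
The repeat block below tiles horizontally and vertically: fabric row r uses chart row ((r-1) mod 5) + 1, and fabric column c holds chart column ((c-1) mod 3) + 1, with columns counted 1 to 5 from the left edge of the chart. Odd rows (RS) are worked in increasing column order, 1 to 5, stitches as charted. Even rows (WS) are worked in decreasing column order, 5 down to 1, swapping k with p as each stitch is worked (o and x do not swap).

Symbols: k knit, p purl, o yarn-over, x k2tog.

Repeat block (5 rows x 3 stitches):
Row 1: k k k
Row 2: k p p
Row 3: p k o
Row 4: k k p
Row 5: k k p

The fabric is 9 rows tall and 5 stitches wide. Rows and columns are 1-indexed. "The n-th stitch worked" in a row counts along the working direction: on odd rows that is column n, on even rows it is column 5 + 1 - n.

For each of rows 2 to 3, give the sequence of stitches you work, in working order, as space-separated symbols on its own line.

Row 2: chart row 2, WS - tiled (columns 1-5): k p p k p; work from column 5 back to 1 with k<->p swapped.
Row 3: chart row 3, RS - tile across columns 1-5 and work as-is.

Rows as worked:
k p k k p
p k o p k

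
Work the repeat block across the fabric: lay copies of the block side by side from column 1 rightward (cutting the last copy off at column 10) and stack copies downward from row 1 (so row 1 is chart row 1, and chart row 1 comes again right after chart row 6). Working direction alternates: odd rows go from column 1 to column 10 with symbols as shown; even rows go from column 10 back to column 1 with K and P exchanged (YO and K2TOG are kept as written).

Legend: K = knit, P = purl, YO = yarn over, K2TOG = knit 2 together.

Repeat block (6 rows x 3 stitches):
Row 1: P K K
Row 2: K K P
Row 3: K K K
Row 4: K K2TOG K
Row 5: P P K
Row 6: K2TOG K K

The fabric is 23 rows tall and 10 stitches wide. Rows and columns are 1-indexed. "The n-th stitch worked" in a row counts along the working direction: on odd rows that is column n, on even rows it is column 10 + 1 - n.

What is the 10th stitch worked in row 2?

== STITCH ==
P

Derivation:
For row 2: chart row = ((2-1) mod 6) + 1 = 2; this is a WS (even) row.
Chart row 2 tiled across columns 1-10: K K P K K P K K P K
Wrong side: read the tiled row from column 10 down to 1 and exchange K with P (leave YO, K2TOG).
Row 2 as worked: P K P P K P P K P P
Stitch 10 in working order -> P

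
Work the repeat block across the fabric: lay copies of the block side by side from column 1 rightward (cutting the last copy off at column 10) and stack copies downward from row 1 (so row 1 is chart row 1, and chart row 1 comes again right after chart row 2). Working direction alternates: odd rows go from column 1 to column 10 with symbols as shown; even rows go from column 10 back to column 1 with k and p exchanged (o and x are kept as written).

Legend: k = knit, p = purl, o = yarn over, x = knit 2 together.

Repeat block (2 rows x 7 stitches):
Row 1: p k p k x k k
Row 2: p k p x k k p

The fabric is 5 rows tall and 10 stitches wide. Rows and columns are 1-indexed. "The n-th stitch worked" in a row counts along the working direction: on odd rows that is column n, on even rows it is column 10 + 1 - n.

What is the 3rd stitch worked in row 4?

Stitch:
k

Derivation:
For row 4: chart row = ((4-1) mod 2) + 1 = 2; this is a WS (even) row.
Chart row 2 tiled across columns 1-10: p k p x k k p p k p
WS row: flip the tiled sequence (start at column 10) and apply k<->p; o and x stay.
Row 4 as worked: k p k k p p x k p k
Stitch 3 in working order -> k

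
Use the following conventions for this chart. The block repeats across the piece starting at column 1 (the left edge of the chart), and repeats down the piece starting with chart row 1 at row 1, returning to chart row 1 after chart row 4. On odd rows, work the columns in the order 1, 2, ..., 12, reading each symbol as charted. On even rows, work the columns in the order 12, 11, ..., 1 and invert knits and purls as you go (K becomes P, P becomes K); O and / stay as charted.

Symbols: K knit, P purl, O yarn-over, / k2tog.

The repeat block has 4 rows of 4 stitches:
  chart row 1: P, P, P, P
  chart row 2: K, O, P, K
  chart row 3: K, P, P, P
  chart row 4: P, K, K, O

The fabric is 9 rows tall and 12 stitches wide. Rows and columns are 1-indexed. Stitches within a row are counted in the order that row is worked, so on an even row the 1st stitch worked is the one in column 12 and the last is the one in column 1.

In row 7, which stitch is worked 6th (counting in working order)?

Row 7: (7-1) mod 4 = 2, so use chart row 3. Odd row -> RS.
Chart row 3 tiled across columns 1-12: K P P P K P P P K P P P
RS: work column 1 to column 12, symbols as charted — the tiled row is the row as worked.
Counting 6 along the worked row gives P.

Stitch:
P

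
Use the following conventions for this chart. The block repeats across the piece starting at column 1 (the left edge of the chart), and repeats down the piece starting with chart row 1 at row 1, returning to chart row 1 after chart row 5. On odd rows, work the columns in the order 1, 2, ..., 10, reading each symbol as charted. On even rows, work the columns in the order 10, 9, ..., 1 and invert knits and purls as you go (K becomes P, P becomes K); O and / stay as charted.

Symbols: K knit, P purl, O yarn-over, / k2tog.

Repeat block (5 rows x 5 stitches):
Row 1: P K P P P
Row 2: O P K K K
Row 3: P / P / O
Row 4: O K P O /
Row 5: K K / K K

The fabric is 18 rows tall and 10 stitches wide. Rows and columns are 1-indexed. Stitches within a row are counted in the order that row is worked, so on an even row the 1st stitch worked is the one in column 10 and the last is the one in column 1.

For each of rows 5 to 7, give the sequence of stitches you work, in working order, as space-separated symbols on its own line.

Row 5: chart row 5, RS - tile across columns 1-10 and work as-is.
Row 6: chart row 1, WS - tiled (columns 1-10): P K P P P P K P P P; work from column 10 back to 1 with K<->P swapped.
Row 7: chart row 2, RS - tile across columns 1-10 and work as-is.

Result:
K K / K K K K / K K
K K K P K K K K P K
O P K K K O P K K K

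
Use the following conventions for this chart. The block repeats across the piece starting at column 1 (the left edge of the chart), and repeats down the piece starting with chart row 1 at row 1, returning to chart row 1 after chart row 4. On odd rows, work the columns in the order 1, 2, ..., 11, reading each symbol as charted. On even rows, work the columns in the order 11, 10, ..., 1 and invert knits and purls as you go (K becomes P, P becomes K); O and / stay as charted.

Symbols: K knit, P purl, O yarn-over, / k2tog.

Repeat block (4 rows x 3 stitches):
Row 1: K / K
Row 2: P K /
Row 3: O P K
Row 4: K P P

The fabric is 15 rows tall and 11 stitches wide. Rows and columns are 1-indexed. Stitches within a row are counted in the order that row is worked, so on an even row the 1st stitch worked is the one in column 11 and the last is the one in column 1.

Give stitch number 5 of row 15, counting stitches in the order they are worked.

Stitch:
P

Derivation:
Row 15 uses chart row ((15-1) mod 4)+1 = 3. Row 15 is odd, so RS.
Chart row 3 tiled across columns 1-11: O P K O P K O P K O P
Right side: take the tiled row as-is (worked left to right from column 1).
Stitch 5 in working order -> P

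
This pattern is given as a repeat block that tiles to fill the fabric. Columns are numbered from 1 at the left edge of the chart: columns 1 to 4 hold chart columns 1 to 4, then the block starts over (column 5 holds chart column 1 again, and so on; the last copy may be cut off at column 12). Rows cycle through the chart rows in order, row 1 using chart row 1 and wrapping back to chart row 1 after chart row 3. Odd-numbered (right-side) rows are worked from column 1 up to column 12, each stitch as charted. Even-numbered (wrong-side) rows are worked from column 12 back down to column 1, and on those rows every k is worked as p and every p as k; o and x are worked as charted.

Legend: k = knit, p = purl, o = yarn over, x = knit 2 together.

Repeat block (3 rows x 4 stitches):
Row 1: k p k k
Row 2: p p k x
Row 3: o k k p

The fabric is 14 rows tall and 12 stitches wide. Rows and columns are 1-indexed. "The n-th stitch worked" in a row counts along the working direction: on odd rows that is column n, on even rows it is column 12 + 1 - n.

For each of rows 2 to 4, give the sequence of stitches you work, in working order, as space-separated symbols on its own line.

Rows as worked:
x p k k x p k k x p k k
o k k p o k k p o k k p
p p k p p p k p p p k p

Derivation:
Row 2: chart row 2, WS - tiled (columns 1-12): p p k x p p k x p p k x; work from column 12 back to 1 with k<->p swapped.
Row 3: chart row 3, RS - tile across columns 1-12 and work as-is.
Row 4: chart row 1, WS - tiled (columns 1-12): k p k k k p k k k p k k; work from column 12 back to 1 with k<->p swapped.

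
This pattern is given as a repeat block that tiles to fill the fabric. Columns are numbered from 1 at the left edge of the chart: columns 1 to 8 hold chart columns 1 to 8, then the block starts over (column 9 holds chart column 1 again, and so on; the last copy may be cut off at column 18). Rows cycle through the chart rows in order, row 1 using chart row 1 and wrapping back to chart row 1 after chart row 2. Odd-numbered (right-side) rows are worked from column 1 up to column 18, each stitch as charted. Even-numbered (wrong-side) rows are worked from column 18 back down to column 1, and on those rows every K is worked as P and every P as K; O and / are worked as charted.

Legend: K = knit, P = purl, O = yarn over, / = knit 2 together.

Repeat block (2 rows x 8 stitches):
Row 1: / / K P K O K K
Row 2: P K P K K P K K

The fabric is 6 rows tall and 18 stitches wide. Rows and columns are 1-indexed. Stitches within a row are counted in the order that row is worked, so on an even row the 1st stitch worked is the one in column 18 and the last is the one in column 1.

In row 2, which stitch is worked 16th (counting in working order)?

== STITCH ==
K

Derivation:
Row 2: (2-1) mod 2 = 1, so use chart row 2. Even row -> WS.
Chart row 2 tiled across columns 1-18: P K P K K P K K P K P K K P K K P K
Wrong side: read the tiled row from column 18 down to 1 and exchange K with P (leave O, /).
Row 2 as worked: P K P P K P P K P K P P K P P K P K
Counting 16 along the worked row gives K.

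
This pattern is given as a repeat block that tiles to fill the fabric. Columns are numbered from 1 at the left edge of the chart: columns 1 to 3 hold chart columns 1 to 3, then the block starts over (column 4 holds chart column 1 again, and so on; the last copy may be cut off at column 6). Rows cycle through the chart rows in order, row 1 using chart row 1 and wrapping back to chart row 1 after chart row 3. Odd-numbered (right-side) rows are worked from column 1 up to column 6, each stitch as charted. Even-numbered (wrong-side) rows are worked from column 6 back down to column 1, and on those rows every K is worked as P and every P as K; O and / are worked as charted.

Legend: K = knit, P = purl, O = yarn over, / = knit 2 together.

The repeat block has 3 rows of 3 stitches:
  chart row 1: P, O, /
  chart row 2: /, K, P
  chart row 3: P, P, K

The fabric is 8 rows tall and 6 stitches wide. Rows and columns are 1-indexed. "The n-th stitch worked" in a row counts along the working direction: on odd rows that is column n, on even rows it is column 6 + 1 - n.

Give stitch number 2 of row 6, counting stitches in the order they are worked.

Stitch:
K

Derivation:
For row 6: chart row = ((6-1) mod 3) + 1 = 3; this is a WS (even) row.
Chart row 3 tiled across columns 1-6: P P K P P K
WS row: flip the tiled sequence (start at column 6) and apply K<->P; O and / stay.
Row 6 as worked: P K K P K K
Stitch 2 in working order -> K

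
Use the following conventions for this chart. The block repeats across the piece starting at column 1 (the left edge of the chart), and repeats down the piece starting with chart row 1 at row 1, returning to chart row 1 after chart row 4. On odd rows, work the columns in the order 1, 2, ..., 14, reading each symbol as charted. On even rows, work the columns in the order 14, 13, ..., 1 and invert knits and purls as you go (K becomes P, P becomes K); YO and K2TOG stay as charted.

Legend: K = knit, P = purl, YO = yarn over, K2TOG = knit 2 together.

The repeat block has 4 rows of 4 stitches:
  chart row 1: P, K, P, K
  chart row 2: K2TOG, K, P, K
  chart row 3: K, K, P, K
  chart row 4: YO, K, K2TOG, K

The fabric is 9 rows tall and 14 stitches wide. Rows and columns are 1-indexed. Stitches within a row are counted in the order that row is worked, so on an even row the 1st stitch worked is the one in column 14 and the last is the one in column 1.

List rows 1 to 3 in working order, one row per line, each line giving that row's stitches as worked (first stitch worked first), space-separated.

Result:
P K P K P K P K P K P K P K
P K2TOG P K P K2TOG P K P K2TOG P K P K2TOG
K K P K K K P K K K P K K K

Derivation:
Row 1: chart row 1, RS - tile across columns 1-14 and work as-is.
Row 2: chart row 2, WS - tiled (columns 1-14): K2TOG K P K K2TOG K P K K2TOG K P K K2TOG K; work from column 14 back to 1 with K<->P swapped.
Row 3: chart row 3, RS - tile across columns 1-14 and work as-is.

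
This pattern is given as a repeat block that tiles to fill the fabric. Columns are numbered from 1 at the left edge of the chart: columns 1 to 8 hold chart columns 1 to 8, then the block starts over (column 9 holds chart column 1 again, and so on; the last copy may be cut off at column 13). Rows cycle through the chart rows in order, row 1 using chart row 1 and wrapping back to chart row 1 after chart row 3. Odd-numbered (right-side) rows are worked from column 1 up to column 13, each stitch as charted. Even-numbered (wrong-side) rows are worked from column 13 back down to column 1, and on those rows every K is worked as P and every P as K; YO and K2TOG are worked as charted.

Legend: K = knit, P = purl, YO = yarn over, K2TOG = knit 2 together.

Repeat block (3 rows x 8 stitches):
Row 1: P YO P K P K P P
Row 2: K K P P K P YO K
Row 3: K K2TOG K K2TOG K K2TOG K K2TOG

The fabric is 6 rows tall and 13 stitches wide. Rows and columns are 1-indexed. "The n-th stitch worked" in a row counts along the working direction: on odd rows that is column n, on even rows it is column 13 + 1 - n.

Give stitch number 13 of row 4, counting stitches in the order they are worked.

Row 4 uses chart row ((4-1) mod 3)+1 = 1. Row 4 is even, so WS.
Chart row 1 tiled across columns 1-13: P YO P K P K P P P YO P K P
WS: work from column 13 back to column 1 (reverse the tiled row), swapping K<->P (YO and K2TOG unchanged).
Row 4 as worked: K P K YO K K K P K P K YO K
Counting 13 along the worked row gives K.

Result:
K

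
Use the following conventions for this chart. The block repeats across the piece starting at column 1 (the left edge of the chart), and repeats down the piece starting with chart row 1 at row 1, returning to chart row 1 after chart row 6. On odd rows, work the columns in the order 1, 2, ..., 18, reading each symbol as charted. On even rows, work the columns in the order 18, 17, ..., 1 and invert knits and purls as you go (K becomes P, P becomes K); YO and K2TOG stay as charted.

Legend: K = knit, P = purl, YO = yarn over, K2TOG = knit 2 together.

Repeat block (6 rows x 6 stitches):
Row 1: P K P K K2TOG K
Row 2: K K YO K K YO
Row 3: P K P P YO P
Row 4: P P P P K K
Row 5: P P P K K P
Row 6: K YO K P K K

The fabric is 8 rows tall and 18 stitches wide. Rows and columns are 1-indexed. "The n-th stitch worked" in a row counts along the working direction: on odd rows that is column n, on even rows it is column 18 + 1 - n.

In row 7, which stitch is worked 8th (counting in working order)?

Row 7: (7-1) mod 6 = 0, so use chart row 1. Odd row -> RS.
Chart row 1 tiled across columns 1-18: P K P K K2TOG K P K P K K2TOG K P K P K K2TOG K
RS row: no reversal, no swap; stitch n worked = column n.
The 8th stitch worked is K.

Result:
K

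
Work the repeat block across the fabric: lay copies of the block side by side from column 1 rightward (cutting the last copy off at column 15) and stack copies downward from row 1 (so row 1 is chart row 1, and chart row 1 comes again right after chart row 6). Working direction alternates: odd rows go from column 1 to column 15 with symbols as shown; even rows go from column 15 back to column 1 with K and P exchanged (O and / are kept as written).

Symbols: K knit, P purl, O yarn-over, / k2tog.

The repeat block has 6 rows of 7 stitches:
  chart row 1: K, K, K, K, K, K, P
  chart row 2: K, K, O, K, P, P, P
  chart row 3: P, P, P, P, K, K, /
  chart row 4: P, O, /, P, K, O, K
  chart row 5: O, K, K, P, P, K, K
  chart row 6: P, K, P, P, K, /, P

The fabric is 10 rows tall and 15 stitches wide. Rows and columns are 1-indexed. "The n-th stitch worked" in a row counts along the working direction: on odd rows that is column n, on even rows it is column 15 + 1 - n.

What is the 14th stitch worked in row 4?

For row 4: chart row = ((4-1) mod 6) + 1 = 4; this is a WS (even) row.
Chart row 4 tiled across columns 1-15: P O / P K O K P O / P K O K P
Wrong side: read the tiled row from column 15 down to 1 and exchange K with P (leave O, /).
Row 4 as worked: K P O P K / O K P O P K / O K
The 14th stitch worked is O.

Stitch:
O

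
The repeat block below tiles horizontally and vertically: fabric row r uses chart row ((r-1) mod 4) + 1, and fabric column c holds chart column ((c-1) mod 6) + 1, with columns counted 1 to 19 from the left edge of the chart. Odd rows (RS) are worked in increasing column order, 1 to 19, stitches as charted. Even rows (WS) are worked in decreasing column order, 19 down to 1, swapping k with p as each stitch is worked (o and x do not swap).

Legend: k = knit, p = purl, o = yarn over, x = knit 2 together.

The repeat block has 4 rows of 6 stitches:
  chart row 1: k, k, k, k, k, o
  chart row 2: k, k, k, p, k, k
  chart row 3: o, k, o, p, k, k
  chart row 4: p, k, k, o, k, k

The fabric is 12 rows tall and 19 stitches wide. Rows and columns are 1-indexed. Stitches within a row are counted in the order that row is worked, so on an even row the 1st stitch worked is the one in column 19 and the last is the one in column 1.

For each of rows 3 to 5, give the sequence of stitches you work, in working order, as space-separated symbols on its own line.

== ROWS AS WORKED ==
o k o p k k o k o p k k o k o p k k o
k p p o p p k p p o p p k p p o p p k
k k k k k o k k k k k o k k k k k o k

Derivation:
Row 3: chart row 3, RS - tile across columns 1-19 and work as-is.
Row 4: chart row 4, WS - tiled (columns 1-19): p k k o k k p k k o k k p k k o k k p; work from column 19 back to 1 with k<->p swapped.
Row 5: chart row 1, RS - tile across columns 1-19 and work as-is.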